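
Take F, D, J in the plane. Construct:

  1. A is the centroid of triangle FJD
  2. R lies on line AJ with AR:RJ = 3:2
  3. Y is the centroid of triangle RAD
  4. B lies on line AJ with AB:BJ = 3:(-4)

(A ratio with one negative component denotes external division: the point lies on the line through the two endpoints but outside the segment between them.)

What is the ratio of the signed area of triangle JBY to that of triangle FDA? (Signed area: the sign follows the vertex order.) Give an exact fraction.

[JBY]:[FDA] = 4/3

Choose coordinates F = (0, 0), D = (1, 0), J = (0, 1).
1. A is the centroid of triangle FJD ⇒ A = (1/3, 1/3)
2. R lies on line AJ with AR:RJ = 3:2 ⇒ R = (2/15, 11/15)
3. Y is the centroid of triangle RAD ⇒ Y = (22/45, 16/45)
4. B lies on line AJ with AB:BJ = 3:(-4) ⇒ B = (4/3, -5/3)
2·[JBY] = 4/9, 2·[FDA] = 1/3
[JBY]:[FDA] = 4/9:1/3 = 4/3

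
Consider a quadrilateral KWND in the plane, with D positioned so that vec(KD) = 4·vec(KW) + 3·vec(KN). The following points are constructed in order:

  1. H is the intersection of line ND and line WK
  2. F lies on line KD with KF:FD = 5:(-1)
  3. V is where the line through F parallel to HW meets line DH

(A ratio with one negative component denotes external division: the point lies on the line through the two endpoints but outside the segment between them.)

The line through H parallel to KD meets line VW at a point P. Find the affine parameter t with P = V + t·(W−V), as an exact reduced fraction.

Assign K = (0, 0), W = (1, 0), N = (0, 1), D = (4, 3) — the answer is frame-independent, so this choice is without loss of generality.
1. H is the intersection of line ND and line WK ⇒ H = (-2, 0)
2. F lies on line KD with KF:FD = 5:(-1) ⇒ F = (5, 15/4)
3. V is where the line through F parallel to HW meets line DH ⇒ V = (11/2, 15/4)
through H parallel to KD: direction (4, 3); meets VW at P = (28, 45/2)
P = V + t·(W−V) with t = -5

t = -5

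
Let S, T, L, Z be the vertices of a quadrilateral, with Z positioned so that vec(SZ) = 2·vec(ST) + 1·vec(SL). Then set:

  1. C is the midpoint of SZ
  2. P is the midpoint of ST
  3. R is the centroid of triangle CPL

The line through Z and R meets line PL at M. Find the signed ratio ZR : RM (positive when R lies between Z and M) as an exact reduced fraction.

Choose coordinates S = (0, 0), T = (1, 0), L = (0, 1), Z = (2, 1).
1. C is the midpoint of SZ ⇒ C = (1, 1/2)
2. P is the midpoint of ST ⇒ P = (1/2, 0)
3. R is the centroid of triangle CPL ⇒ R = (1/2, 1/2)
line ZR meets PL at M = (2/7, 3/7)
R = Z + t·(M−Z) with t = 7/8, so ZR:RM = 7/8:1/8

ZR:RM = 7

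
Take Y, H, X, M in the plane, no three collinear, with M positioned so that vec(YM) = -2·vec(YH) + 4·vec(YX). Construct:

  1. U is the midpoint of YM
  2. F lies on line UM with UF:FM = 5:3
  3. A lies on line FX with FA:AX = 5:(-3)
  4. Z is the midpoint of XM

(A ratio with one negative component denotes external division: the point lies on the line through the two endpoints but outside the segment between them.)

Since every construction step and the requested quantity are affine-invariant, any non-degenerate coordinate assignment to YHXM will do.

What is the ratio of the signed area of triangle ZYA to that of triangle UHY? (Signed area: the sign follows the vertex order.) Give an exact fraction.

[ZYA]:[UHY] = -119/64

Choose coordinates Y = (0, 0), H = (1, 0), X = (0, 1), M = (-2, 4).
1. U is the midpoint of YM ⇒ U = (-1, 2)
2. F lies on line UM with UF:FM = 5:3 ⇒ F = (-13/8, 13/4)
3. A lies on line FX with FA:AX = 5:(-3) ⇒ A = (39/16, -19/8)
4. Z is the midpoint of XM ⇒ Z = (-1, 5/2)
2·[ZYA] = 119/32, 2·[UHY] = -2
[ZYA]:[UHY] = 119/32:-2 = -119/64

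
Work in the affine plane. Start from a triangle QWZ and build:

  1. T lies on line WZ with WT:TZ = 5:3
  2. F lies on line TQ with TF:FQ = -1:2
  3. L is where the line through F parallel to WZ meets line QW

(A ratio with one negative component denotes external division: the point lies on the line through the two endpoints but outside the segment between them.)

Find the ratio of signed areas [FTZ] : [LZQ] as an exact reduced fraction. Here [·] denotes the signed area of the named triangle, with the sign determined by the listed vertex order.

Work in coordinates with Q = (0, 0), W = (1, 0), Z = (0, 1).
1. T lies on line WZ with WT:TZ = 5:3 ⇒ T = (3/8, 5/8)
2. F lies on line TQ with TF:FQ = -1:2 ⇒ F = (3/4, 5/4)
3. L is where the line through F parallel to WZ meets line QW ⇒ L = (2, 0)
2·[FTZ] = -3/8, 2·[LZQ] = 2
[FTZ]:[LZQ] = -3/8:2 = -3/16

[FTZ]:[LZQ] = -3/16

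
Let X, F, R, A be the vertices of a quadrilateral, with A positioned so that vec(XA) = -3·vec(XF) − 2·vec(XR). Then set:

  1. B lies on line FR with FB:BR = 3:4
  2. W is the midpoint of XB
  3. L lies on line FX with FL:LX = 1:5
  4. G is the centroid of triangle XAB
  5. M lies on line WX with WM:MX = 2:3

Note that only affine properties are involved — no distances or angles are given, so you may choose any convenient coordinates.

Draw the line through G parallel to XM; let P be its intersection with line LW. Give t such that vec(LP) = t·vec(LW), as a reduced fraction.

t = 17/15

Work in coordinates with X = (0, 0), F = (1, 0), R = (0, 1), A = (-3, -2).
1. B lies on line FR with FB:BR = 3:4 ⇒ B = (4/7, 3/7)
2. W is the midpoint of XB ⇒ W = (2/7, 3/14)
3. L lies on line FX with FL:LX = 1:5 ⇒ L = (5/6, 0)
4. G is the centroid of triangle XAB ⇒ G = (-17/21, -11/21)
5. M lies on line WX with WM:MX = 2:3 ⇒ M = (6/35, 9/70)
through G parallel to XM: direction (6/35, 9/70); meets LW at P = (67/315, 17/70)
P = L + t·(W−L) with t = 17/15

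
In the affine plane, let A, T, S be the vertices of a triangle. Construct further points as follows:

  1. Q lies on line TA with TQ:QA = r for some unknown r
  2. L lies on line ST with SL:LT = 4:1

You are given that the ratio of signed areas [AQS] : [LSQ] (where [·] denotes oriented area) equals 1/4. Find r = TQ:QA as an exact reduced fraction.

Set A = (0, 0), T = (1, 0), S = (0, 1); any affine frame gives the same invariant.
1. With TQ:QA = r, write λ = r/(r+1) so Q = T + λ·(A−T); Q is affine-linear in λ
2. L lies on line ST with SL:LT = 4:1 ⇒ L = (4/5, 1/5)
Every point depending on Q is an affine combination of Q and λ-independent points, so each such coordinate is linear in λ; the λ² term in each signed area is a multiple of (A−T)×(A−T) = 0, so 2·[AQS] and 2·[LSQ] are each linear in λ. Evaluating at λ=0 and λ=1:
  2·[AQS] = −λ + 1,   2·[LSQ] = 4/5·λ
So [AQS]:[LSQ] = (−λ + 1) / (4/5·λ). Setting this equal to 1/4:
  −λ + 1 = 1/4·(4/5·λ)  ⇒  λ = 5/6
Then r = λ/(1−λ) = (5/6)/(1/6) = 5. Check: with r = 5, Q = (1/6, 0) and [AQS]:[LSQ] = 1/4 as required.

r = 5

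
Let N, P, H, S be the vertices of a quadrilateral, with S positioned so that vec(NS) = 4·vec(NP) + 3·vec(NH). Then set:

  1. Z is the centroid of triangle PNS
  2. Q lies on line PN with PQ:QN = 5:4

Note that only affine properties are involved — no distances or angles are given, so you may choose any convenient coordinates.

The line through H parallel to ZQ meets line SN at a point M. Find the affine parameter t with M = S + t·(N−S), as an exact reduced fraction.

Set N = (0, 0), P = (1, 0), H = (0, 1), S = (4, 3); any affine frame gives the same invariant.
1. Z is the centroid of triangle PNS ⇒ Z = (5/3, 1)
2. Q lies on line PN with PQ:QN = 5:4 ⇒ Q = (4/9, 0)
through H parallel to ZQ: direction (-11/9, -1); meets SN at M = (-44/3, -11)
M = S + t·(N−S) with t = 14/3

t = 14/3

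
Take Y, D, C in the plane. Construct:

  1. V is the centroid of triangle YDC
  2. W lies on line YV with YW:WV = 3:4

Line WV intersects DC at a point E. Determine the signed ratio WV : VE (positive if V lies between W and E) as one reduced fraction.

WV:VE = 8/7

Choose coordinates Y = (0, 0), D = (1, 0), C = (0, 1).
1. V is the centroid of triangle YDC ⇒ V = (1/3, 1/3)
2. W lies on line YV with YW:WV = 3:4 ⇒ W = (1/7, 1/7)
line WV meets DC at E = (1/2, 1/2)
V = W + t·(E−W) with t = 8/15, so WV:VE = 8/15:7/15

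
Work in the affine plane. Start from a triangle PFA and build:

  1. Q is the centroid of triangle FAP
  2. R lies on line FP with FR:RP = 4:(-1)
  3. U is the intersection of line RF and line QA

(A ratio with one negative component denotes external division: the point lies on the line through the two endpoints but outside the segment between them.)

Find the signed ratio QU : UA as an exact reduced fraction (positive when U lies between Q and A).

QU:UA = -1/3

Choose coordinates P = (0, 0), F = (1, 0), A = (0, 1).
1. Q is the centroid of triangle FAP ⇒ Q = (1/3, 1/3)
2. R lies on line FP with FR:RP = 4:(-1) ⇒ R = (-1/3, 0)
3. U is the intersection of line RF and line QA ⇒ U = (1/2, 0)
U = Q + t·(A−Q) with t = -1/2, so QU:UA = t:(1−t) = -1/2:3/2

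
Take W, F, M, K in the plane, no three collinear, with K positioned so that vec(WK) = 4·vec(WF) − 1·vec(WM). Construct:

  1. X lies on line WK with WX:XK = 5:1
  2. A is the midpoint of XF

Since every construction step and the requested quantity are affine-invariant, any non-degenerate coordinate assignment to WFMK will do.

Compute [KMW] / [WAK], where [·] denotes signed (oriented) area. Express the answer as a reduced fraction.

Choose coordinates W = (0, 0), F = (1, 0), M = (0, 1), K = (4, -1).
1. X lies on line WK with WX:XK = 5:1 ⇒ X = (10/3, -5/6)
2. A is the midpoint of XF ⇒ A = (13/6, -5/12)
2·[KMW] = 4, 2·[WAK] = -1/2
[KMW]:[WAK] = 4:-1/2 = -8

[KMW]:[WAK] = -8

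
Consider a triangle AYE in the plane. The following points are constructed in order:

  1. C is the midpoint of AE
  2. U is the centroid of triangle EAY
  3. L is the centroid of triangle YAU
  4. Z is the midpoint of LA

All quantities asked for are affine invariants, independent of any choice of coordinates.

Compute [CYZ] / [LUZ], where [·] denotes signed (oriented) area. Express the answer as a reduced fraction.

Set A = (0, 0), Y = (1, 0), E = (0, 1); any affine frame gives the same invariant.
1. C is the midpoint of AE ⇒ C = (0, 1/2)
2. U is the centroid of triangle EAY ⇒ U = (1/3, 1/3)
3. L is the centroid of triangle YAU ⇒ L = (4/9, 1/9)
4. Z is the midpoint of LA ⇒ Z = (2/9, 1/18)
2·[CYZ] = -1/3, 2·[LUZ] = 1/18
[CYZ]:[LUZ] = -1/3:1/18 = -6

[CYZ]:[LUZ] = -6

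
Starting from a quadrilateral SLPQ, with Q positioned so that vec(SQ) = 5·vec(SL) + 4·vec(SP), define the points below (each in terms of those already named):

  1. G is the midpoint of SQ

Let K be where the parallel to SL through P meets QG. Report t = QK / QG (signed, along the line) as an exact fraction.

t = 3/2

Work in coordinates with S = (0, 0), L = (1, 0), P = (0, 1), Q = (5, 4).
1. G is the midpoint of SQ ⇒ G = (5/2, 2)
through P parallel to SL: direction (1, 0); meets QG at K = (5/4, 1)
K = Q + t·(G−Q) with t = 3/2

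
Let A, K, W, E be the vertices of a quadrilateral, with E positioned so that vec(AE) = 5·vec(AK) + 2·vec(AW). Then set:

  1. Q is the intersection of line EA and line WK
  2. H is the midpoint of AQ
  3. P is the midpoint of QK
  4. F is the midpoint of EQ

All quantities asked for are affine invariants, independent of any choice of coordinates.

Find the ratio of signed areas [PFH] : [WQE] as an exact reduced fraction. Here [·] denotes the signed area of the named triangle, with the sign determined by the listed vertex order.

Choose coordinates A = (0, 0), K = (1, 0), W = (0, 1), E = (5, 2).
1. Q is the intersection of line EA and line WK ⇒ Q = (5/7, 2/7)
2. H is the midpoint of AQ ⇒ H = (5/14, 1/7)
3. P is the midpoint of QK ⇒ P = (6/7, 1/7)
4. F is the midpoint of EQ ⇒ F = (20/7, 8/7)
2·[PFH] = 1/2, 2·[WQE] = 30/7
[PFH]:[WQE] = 1/2:30/7 = 7/60

[PFH]:[WQE] = 7/60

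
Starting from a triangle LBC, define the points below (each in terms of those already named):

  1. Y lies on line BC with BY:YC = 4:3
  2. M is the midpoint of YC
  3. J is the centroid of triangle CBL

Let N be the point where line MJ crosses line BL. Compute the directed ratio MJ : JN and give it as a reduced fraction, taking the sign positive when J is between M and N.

MJ:JN = 19/14

Assign L = (0, 0), B = (1, 0), C = (0, 1) — the answer is frame-independent, so this choice is without loss of generality.
1. Y lies on line BC with BY:YC = 4:3 ⇒ Y = (3/7, 4/7)
2. M is the midpoint of YC ⇒ M = (3/14, 11/14)
3. J is the centroid of triangle CBL ⇒ J = (1/3, 1/3)
line MJ meets BL at N = (8/19, 0)
J = M + t·(N−M) with t = 19/33, so MJ:JN = 19/33:14/33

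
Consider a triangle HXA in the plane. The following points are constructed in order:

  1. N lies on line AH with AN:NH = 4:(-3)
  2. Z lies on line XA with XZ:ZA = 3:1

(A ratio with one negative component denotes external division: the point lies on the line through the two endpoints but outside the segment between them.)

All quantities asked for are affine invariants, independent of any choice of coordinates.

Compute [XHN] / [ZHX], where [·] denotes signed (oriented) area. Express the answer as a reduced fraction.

[XHN]:[ZHX] = 4

Work in coordinates with H = (0, 0), X = (1, 0), A = (0, 1).
1. N lies on line AH with AN:NH = 4:(-3) ⇒ N = (0, -3)
2. Z lies on line XA with XZ:ZA = 3:1 ⇒ Z = (1/4, 3/4)
2·[XHN] = 3, 2·[ZHX] = 3/4
[XHN]:[ZHX] = 3:3/4 = 4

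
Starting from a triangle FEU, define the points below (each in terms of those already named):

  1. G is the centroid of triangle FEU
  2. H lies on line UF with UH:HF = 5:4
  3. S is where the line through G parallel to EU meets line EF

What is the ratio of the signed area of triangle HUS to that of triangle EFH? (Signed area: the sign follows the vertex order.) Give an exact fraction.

Work in coordinates with F = (0, 0), E = (1, 0), U = (0, 1).
1. G is the centroid of triangle FEU ⇒ G = (1/3, 1/3)
2. H lies on line UF with UH:HF = 5:4 ⇒ H = (0, 4/9)
3. S is where the line through G parallel to EU meets line EF ⇒ S = (2/3, 0)
2·[HUS] = -10/27, 2·[EFH] = -4/9
[HUS]:[EFH] = -10/27:-4/9 = 5/6

[HUS]:[EFH] = 5/6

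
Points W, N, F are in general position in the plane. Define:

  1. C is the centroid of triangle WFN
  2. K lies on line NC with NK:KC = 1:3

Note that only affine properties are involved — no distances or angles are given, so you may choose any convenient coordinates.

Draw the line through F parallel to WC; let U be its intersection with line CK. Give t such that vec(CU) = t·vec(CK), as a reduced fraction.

t = -4/3

Assign W = (0, 0), N = (1, 0), F = (0, 1) — the answer is frame-independent, so this choice is without loss of generality.
1. C is the centroid of triangle WFN ⇒ C = (1/3, 1/3)
2. K lies on line NC with NK:KC = 1:3 ⇒ K = (5/6, 1/12)
through F parallel to WC: direction (1/3, 1/3); meets CK at U = (-1/3, 2/3)
U = C + t·(K−C) with t = -4/3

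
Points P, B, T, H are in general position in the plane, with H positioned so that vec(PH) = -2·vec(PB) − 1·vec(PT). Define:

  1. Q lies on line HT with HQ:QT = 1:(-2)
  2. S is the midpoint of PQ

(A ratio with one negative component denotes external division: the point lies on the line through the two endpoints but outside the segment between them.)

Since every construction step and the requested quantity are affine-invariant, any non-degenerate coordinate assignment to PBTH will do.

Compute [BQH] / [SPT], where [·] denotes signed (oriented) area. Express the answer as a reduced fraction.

Assign P = (0, 0), B = (1, 0), T = (0, 1), H = (-2, -1) — the answer is frame-independent, so this choice is without loss of generality.
1. Q lies on line HT with HQ:QT = 1:(-2) ⇒ Q = (-4, -3)
2. S is the midpoint of PQ ⇒ S = (-2, -3/2)
2·[BQH] = -4, 2·[SPT] = 2
[BQH]:[SPT] = -4:2 = -2

[BQH]:[SPT] = -2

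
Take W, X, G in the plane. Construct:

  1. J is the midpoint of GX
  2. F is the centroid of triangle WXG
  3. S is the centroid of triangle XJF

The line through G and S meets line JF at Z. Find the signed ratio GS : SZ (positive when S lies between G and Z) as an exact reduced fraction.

GS:SZ = -4

Set W = (0, 0), X = (1, 0), G = (0, 1); any affine frame gives the same invariant.
1. J is the midpoint of GX ⇒ J = (1/2, 1/2)
2. F is the centroid of triangle WXG ⇒ F = (1/3, 1/3)
3. S is the centroid of triangle XJF ⇒ S = (11/18, 5/18)
line GS meets JF at Z = (11/24, 11/24)
S = G + t·(Z−G) with t = 4/3, so GS:SZ = 4/3:-1/3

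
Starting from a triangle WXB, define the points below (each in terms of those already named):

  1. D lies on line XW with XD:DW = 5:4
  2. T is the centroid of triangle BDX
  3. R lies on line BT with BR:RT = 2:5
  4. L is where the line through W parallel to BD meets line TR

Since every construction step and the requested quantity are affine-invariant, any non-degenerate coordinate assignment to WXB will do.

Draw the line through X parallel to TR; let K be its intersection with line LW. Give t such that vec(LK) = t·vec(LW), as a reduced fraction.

Work in coordinates with W = (0, 0), X = (1, 0), B = (0, 1).
1. D lies on line XW with XD:DW = 5:4 ⇒ D = (4/9, 0)
2. T is the centroid of triangle BDX ⇒ T = (13/27, 1/3)
3. R lies on line BT with BR:RT = 2:5 ⇒ R = (26/189, 17/21)
4. L is where the line through W parallel to BD meets line TR ⇒ L = (-52/45, 13/5)
through X parallel to TR: direction (-65/189, 10/21); meets LW at K = (-8/5, 18/5)
K = L + t·(W−L) with t = -5/13

t = -5/13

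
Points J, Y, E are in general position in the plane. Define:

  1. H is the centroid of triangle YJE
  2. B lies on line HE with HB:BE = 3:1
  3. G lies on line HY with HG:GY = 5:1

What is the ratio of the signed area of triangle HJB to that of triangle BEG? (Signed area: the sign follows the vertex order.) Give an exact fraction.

Choose coordinates J = (0, 0), Y = (1, 0), E = (0, 1).
1. H is the centroid of triangle YJE ⇒ H = (1/3, 1/3)
2. B lies on line HE with HB:BE = 3:1 ⇒ B = (1/12, 5/6)
3. G lies on line HY with HG:GY = 5:1 ⇒ G = (8/9, 1/18)
2·[HJB] = -1/4, 2·[BEG] = -5/72
[HJB]:[BEG] = -1/4:-5/72 = 18/5

[HJB]:[BEG] = 18/5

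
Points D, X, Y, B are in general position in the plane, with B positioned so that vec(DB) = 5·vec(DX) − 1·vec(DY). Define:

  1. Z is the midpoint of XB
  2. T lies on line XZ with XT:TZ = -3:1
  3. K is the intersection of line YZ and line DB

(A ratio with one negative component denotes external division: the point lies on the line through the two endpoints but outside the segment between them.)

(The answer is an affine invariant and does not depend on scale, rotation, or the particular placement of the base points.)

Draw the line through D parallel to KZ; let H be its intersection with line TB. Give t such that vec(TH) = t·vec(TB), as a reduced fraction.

Work in coordinates with D = (0, 0), X = (1, 0), Y = (0, 1), B = (5, -1).
1. Z is the midpoint of XB ⇒ Z = (3, -1/2)
2. T lies on line XZ with XT:TZ = -3:1 ⇒ T = (4, -3/4)
3. K is the intersection of line YZ and line DB ⇒ K = (10/3, -2/3)
through D parallel to KZ: direction (-1/3, 1/6); meets TB at H = (-1, 1/2)
H = T + t·(B−T) with t = -5

t = -5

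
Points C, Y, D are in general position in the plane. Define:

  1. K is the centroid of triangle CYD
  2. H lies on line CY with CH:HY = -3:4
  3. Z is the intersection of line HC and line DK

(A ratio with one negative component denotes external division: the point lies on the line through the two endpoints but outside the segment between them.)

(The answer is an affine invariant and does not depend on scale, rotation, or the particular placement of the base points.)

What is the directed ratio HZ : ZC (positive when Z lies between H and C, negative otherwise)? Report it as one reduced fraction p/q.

HZ:ZC = -7

Choose coordinates C = (0, 0), Y = (1, 0), D = (0, 1).
1. K is the centroid of triangle CYD ⇒ K = (1/3, 1/3)
2. H lies on line CY with CH:HY = -3:4 ⇒ H = (-3, 0)
3. Z is the intersection of line HC and line DK ⇒ Z = (1/2, 0)
Z = H + t·(C−H) with t = 7/6, so HZ:ZC = t:(1−t) = 7/6:-1/6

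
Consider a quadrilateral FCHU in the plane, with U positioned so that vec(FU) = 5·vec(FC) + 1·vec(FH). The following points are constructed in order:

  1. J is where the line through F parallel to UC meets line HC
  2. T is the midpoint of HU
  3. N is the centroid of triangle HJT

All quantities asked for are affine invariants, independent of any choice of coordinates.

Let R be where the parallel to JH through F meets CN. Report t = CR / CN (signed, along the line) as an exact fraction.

Work in coordinates with F = (0, 0), C = (1, 0), H = (0, 1), U = (5, 1).
1. J is where the line through F parallel to UC meets line HC ⇒ J = (4/5, 1/5)
2. T is the midpoint of HU ⇒ T = (5/2, 1)
3. N is the centroid of triangle HJT ⇒ N = (11/10, 11/15)
through F parallel to JH: direction (-4/5, 4/5); meets CN at R = (22/25, -22/25)
R = C + t·(N−C) with t = -6/5

t = -6/5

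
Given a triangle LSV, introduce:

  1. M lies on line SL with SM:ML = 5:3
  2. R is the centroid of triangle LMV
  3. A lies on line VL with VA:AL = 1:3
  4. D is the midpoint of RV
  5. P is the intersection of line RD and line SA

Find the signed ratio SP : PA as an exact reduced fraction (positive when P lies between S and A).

SP:PA = 52/3

Assign L = (0, 0), S = (1, 0), V = (0, 1) — the answer is frame-independent, so this choice is without loss of generality.
1. M lies on line SL with SM:ML = 5:3 ⇒ M = (3/8, 0)
2. R is the centroid of triangle LMV ⇒ R = (1/8, 1/3)
3. A lies on line VL with VA:AL = 1:3 ⇒ A = (0, 3/4)
4. D is the midpoint of RV ⇒ D = (1/16, 2/3)
5. P is the intersection of line RD and line SA ⇒ P = (3/55, 39/55)
P = S + t·(A−S) with t = 52/55, so SP:PA = t:(1−t) = 52/55:3/55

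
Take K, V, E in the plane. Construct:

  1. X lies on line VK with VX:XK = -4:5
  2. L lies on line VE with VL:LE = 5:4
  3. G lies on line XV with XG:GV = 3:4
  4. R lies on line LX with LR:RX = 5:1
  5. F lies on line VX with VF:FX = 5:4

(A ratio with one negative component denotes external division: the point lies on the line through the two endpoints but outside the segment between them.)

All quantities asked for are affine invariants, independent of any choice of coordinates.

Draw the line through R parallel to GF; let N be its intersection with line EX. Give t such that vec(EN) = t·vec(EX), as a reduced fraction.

Assign K = (0, 0), V = (1, 0), E = (0, 1) — the answer is frame-independent, so this choice is without loss of generality.
1. X lies on line VK with VX:XK = -4:5 ⇒ X = (5, 0)
2. L lies on line VE with VL:LE = 5:4 ⇒ L = (4/9, 5/9)
3. G lies on line XV with XG:GV = 3:4 ⇒ G = (23/7, 0)
4. R lies on line LX with LR:RX = 5:1 ⇒ R = (229/54, 5/54)
5. F lies on line VX with VF:FX = 5:4 ⇒ F = (29/9, 0)
through R parallel to GF: direction (-4/63, 0); meets EX at N = (245/54, 5/54)
N = E + t·(X−E) with t = 49/54

t = 49/54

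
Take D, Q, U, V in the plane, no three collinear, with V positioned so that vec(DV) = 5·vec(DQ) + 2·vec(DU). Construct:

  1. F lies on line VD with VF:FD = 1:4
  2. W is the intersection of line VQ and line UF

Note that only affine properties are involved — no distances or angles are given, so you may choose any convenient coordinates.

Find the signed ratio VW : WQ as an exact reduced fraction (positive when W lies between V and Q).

Choose coordinates D = (0, 0), Q = (1, 0), U = (0, 1), V = (5, 2).
1. F lies on line VD with VF:FD = 1:4 ⇒ F = (4, 8/5)
2. W is the intersection of line VQ and line UF ⇒ W = (30/7, 23/14)
W = V + t·(Q−V) with t = 5/28, so VW:WQ = t:(1−t) = 5/28:23/28

VW:WQ = 5/23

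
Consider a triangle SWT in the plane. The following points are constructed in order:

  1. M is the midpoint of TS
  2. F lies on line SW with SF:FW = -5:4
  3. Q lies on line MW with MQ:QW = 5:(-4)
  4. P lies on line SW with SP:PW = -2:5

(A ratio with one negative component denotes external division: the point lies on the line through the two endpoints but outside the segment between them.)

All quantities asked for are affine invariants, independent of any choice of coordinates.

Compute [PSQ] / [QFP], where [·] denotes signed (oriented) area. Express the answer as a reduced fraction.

Work in coordinates with S = (0, 0), W = (1, 0), T = (0, 1).
1. M is the midpoint of TS ⇒ M = (0, 1/2)
2. F lies on line SW with SF:FW = -5:4 ⇒ F = (5, 0)
3. Q lies on line MW with MQ:QW = 5:(-4) ⇒ Q = (5, -2)
4. P lies on line SW with SP:PW = -2:5 ⇒ P = (-2/3, 0)
2·[PSQ] = -4/3, 2·[QFP] = 34/3
[PSQ]:[QFP] = -4/3:34/3 = -2/17

[PSQ]:[QFP] = -2/17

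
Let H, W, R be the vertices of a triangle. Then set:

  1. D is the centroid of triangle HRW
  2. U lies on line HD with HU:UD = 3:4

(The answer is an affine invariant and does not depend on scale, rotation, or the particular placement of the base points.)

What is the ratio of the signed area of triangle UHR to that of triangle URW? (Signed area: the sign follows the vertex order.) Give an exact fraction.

Work in coordinates with H = (0, 0), W = (1, 0), R = (0, 1).
1. D is the centroid of triangle HRW ⇒ D = (1/3, 1/3)
2. U lies on line HD with HU:UD = 3:4 ⇒ U = (1/7, 1/7)
2·[UHR] = -1/7, 2·[URW] = -5/7
[UHR]:[URW] = -1/7:-5/7 = 1/5

[UHR]:[URW] = 1/5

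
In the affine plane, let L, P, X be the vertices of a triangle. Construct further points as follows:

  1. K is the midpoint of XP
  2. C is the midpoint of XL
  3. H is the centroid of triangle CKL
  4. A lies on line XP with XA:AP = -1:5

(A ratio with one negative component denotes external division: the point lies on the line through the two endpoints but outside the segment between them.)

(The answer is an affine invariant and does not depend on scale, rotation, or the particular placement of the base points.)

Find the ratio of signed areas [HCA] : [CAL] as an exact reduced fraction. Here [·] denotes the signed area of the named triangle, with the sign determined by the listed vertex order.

[HCA]:[CAL] = -2/3

Assign L = (0, 0), P = (1, 0), X = (0, 1) — the answer is frame-independent, so this choice is without loss of generality.
1. K is the midpoint of XP ⇒ K = (1/2, 1/2)
2. C is the midpoint of XL ⇒ C = (0, 1/2)
3. H is the centroid of triangle CKL ⇒ H = (1/6, 1/3)
4. A lies on line XP with XA:AP = -1:5 ⇒ A = (-1/4, 5/4)
2·[HCA] = -1/12, 2·[CAL] = 1/8
[HCA]:[CAL] = -1/12:1/8 = -2/3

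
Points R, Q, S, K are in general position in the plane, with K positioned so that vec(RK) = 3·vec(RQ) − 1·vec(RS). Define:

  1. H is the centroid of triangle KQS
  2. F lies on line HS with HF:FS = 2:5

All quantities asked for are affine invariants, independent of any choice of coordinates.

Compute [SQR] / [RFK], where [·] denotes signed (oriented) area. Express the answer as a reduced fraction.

Assign R = (0, 0), Q = (1, 0), S = (0, 1), K = (3, -1) — the answer is frame-independent, so this choice is without loss of generality.
1. H is the centroid of triangle KQS ⇒ H = (4/3, 0)
2. F lies on line HS with HF:FS = 2:5 ⇒ F = (20/21, 2/7)
2·[SQR] = -1, 2·[RFK] = -38/21
[SQR]:[RFK] = -1:-38/21 = 21/38

[SQR]:[RFK] = 21/38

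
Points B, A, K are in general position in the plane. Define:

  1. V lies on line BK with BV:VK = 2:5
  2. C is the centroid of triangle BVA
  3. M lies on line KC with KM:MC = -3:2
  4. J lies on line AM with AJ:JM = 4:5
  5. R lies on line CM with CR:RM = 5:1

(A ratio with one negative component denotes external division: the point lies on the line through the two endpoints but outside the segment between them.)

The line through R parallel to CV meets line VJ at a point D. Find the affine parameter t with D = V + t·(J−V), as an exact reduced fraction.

Assign B = (0, 0), A = (1, 0), K = (0, 1) — the answer is frame-independent, so this choice is without loss of generality.
1. V lies on line BK with BV:VK = 2:5 ⇒ V = (0, 2/7)
2. C is the centroid of triangle BVA ⇒ C = (1/3, 2/21)
3. M lies on line KC with KM:MC = -3:2 ⇒ M = (1, -12/7)
4. J lies on line AM with AJ:JM = 4:5 ⇒ J = (1, -16/21)
5. R lies on line CM with CR:RM = 5:1 ⇒ R = (8/9, -89/63)
through R parallel to CV: direction (-1/3, 4/21); meets VJ at D = (5/2, -7/3)
D = V + t·(J−V) with t = 5/2

t = 5/2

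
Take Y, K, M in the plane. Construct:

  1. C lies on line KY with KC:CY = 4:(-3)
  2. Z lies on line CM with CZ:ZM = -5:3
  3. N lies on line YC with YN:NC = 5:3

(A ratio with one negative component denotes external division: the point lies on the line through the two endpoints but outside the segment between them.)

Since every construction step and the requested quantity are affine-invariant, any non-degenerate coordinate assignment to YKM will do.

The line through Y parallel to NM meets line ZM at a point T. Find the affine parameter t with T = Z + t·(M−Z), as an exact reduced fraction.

Choose coordinates Y = (0, 0), K = (1, 0), M = (0, 1).
1. C lies on line KY with KC:CY = 4:(-3) ⇒ C = (-3, 0)
2. Z lies on line CM with CZ:ZM = -5:3 ⇒ Z = (9/2, 5/2)
3. N lies on line YC with YN:NC = 5:3 ⇒ N = (-15/8, 0)
through Y parallel to NM: direction (15/8, 1); meets ZM at T = (5, 8/3)
T = Z + t·(M−Z) with t = -1/9

t = -1/9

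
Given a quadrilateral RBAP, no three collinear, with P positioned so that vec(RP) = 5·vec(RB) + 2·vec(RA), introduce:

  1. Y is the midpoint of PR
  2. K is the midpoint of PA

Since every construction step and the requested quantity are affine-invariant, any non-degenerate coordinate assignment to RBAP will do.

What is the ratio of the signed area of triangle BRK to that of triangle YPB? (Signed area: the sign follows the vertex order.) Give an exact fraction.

[BRK]:[YPB] = 3/2

Choose coordinates R = (0, 0), B = (1, 0), A = (0, 1), P = (5, 2).
1. Y is the midpoint of PR ⇒ Y = (5/2, 1)
2. K is the midpoint of PA ⇒ K = (5/2, 3/2)
2·[BRK] = -3/2, 2·[YPB] = -1
[BRK]:[YPB] = -3/2:-1 = 3/2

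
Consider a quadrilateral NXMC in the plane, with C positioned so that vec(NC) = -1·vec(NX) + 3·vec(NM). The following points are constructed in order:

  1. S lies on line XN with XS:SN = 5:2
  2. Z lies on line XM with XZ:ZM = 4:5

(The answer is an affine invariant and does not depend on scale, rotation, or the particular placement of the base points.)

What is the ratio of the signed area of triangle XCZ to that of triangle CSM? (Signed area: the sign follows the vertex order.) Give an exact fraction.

Set N = (0, 0), X = (1, 0), M = (0, 1), C = (-1, 3); any affine frame gives the same invariant.
1. S lies on line XN with XS:SN = 5:2 ⇒ S = (2/7, 0)
2. Z lies on line XM with XZ:ZM = 4:5 ⇒ Z = (5/9, 4/9)
2·[XCZ] = 4/9, 2·[CSM] = 3/7
[XCZ]:[CSM] = 4/9:3/7 = 28/27

[XCZ]:[CSM] = 28/27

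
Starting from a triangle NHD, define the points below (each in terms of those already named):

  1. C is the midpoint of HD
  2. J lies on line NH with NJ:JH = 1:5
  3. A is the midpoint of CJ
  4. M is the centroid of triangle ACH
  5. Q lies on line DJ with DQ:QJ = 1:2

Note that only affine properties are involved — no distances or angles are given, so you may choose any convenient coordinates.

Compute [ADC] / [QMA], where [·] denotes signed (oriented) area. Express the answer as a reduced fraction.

[ADC]:[QMA] = 9/5

Set N = (0, 0), H = (1, 0), D = (0, 1); any affine frame gives the same invariant.
1. C is the midpoint of HD ⇒ C = (1/2, 1/2)
2. J lies on line NH with NJ:JH = 1:5 ⇒ J = (1/6, 0)
3. A is the midpoint of CJ ⇒ A = (1/3, 1/4)
4. M is the centroid of triangle ACH ⇒ M = (11/18, 1/4)
5. Q lies on line DJ with DQ:QJ = 1:2 ⇒ Q = (1/18, 2/3)
2·[ADC] = -5/24, 2·[QMA] = -25/216
[ADC]:[QMA] = -5/24:-25/216 = 9/5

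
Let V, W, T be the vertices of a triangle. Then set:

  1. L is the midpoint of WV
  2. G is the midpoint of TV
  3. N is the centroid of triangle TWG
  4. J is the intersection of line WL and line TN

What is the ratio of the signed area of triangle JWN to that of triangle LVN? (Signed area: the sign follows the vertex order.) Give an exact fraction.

Set V = (0, 0), W = (1, 0), T = (0, 1); any affine frame gives the same invariant.
1. L is the midpoint of WV ⇒ L = (1/2, 0)
2. G is the midpoint of TV ⇒ G = (0, 1/2)
3. N is the centroid of triangle TWG ⇒ N = (1/3, 1/2)
4. J is the intersection of line WL and line TN ⇒ J = (2/3, 0)
2·[JWN] = 1/6, 2·[LVN] = -1/4
[JWN]:[LVN] = 1/6:-1/4 = -2/3

[JWN]:[LVN] = -2/3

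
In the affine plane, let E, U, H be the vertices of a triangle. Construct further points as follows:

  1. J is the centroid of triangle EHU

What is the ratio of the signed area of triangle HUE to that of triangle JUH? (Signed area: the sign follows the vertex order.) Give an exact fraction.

[HUE]:[JUH] = -3

Choose coordinates E = (0, 0), U = (1, 0), H = (0, 1).
1. J is the centroid of triangle EHU ⇒ J = (1/3, 1/3)
2·[HUE] = -1, 2·[JUH] = 1/3
[HUE]:[JUH] = -1:1/3 = -3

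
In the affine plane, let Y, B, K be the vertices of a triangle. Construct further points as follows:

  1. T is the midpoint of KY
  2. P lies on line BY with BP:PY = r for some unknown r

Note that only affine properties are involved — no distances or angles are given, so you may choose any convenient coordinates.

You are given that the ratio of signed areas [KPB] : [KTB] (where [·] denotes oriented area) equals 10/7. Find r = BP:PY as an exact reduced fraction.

r = 5/2

Work in coordinates with Y = (0, 0), B = (1, 0), K = (0, 1).
1. T is the midpoint of KY ⇒ T = (0, 1/2)
2. With BP:PY = r, write λ = r/(r+1) so P = B + λ·(Y−B); P is affine-linear in λ
Every point depending on P is an affine combination of P and λ-independent points, so each such coordinate is linear in λ; the λ² term in each signed area is a multiple of (Y−B)×(Y−B) = 0, so 2·[KPB] and 2·[KTB] are each linear in λ. Evaluating at λ=0 and λ=1:
  2·[KPB] = λ,   2·[KTB] = 1/2
So [KPB]:[KTB] = (λ) / (1/2). Setting this equal to 10/7:
  λ = 10/7·(1/2)  ⇒  λ = 5/7
Then r = λ/(1−λ) = (5/7)/(2/7) = 5/2. Check: with r = 5/2, P = (2/7, 0) and [KPB]:[KTB] = 10/7 as required.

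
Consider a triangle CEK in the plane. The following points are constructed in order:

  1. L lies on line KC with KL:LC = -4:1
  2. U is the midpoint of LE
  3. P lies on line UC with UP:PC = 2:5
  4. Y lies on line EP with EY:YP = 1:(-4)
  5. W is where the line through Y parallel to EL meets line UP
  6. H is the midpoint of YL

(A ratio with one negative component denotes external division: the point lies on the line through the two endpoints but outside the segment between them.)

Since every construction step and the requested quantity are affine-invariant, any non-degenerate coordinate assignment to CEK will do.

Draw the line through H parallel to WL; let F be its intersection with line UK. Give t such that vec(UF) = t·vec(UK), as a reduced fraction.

t = -1/135

Set C = (0, 0), E = (1, 0), K = (0, 1); any affine frame gives the same invariant.
1. L lies on line KC with KL:LC = -4:1 ⇒ L = (0, -1/3)
2. U is the midpoint of LE ⇒ U = (1/2, -1/6)
3. P lies on line UC with UP:PC = 2:5 ⇒ P = (5/14, -5/42)
4. Y lies on line EP with EY:YP = 1:(-4) ⇒ Y = (17/14, 5/126)
5. W is where the line through Y parallel to EL meets line UP ⇒ W = (23/42, -23/126)
6. H is the midpoint of YL ⇒ H = (17/28, -37/252)
through H parallel to WL: direction (-23/42, -19/126); meets UK at F = (68/135, -71/405)
F = U + t·(K−U) with t = -1/135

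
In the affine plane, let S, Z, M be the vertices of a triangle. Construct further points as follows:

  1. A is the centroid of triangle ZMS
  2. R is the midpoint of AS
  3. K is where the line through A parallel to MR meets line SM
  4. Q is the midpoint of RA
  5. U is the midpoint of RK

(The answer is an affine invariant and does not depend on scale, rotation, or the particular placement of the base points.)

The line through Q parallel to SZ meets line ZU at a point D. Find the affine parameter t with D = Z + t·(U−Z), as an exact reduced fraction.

t = 3/13

Choose coordinates S = (0, 0), Z = (1, 0), M = (0, 1).
1. A is the centroid of triangle ZMS ⇒ A = (1/3, 1/3)
2. R is the midpoint of AS ⇒ R = (1/6, 1/6)
3. K is where the line through A parallel to MR meets line SM ⇒ K = (0, 2)
4. Q is the midpoint of RA ⇒ Q = (1/4, 1/4)
5. U is the midpoint of RK ⇒ U = (1/12, 13/12)
through Q parallel to SZ: direction (1, 0); meets ZU at D = (41/52, 1/4)
D = Z + t·(U−Z) with t = 3/13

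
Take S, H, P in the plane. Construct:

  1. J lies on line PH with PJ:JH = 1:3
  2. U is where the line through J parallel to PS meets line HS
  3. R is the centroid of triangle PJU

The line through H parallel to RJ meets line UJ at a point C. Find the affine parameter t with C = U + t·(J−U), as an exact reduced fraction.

Work in coordinates with S = (0, 0), H = (1, 0), P = (0, 1).
1. J lies on line PH with PJ:JH = 1:3 ⇒ J = (1/4, 3/4)
2. U is where the line through J parallel to PS meets line HS ⇒ U = (1/4, 0)
3. R is the centroid of triangle PJU ⇒ R = (1/6, 7/12)
through H parallel to RJ: direction (1/12, 1/6); meets UJ at C = (1/4, -3/2)
C = U + t·(J−U) with t = -2

t = -2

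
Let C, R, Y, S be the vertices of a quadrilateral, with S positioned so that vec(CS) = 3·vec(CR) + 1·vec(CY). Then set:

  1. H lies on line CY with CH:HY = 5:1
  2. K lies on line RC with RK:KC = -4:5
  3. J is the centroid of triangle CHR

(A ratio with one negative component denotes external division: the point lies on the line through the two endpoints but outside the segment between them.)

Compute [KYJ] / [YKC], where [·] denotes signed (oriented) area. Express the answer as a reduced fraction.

[KYJ]:[YKC] = -59/90

Choose coordinates C = (0, 0), R = (1, 0), Y = (0, 1), S = (3, 1).
1. H lies on line CY with CH:HY = 5:1 ⇒ H = (0, 5/6)
2. K lies on line RC with RK:KC = -4:5 ⇒ K = (5, 0)
3. J is the centroid of triangle CHR ⇒ J = (1/3, 5/18)
2·[KYJ] = 59/18, 2·[YKC] = -5
[KYJ]:[YKC] = 59/18:-5 = -59/90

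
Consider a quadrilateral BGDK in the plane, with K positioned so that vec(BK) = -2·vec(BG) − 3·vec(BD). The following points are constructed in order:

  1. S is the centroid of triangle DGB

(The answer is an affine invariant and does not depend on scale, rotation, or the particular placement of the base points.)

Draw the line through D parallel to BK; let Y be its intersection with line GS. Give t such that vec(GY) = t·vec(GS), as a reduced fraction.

t = 15/8

Set B = (0, 0), G = (1, 0), D = (0, 1), K = (-2, -3); any affine frame gives the same invariant.
1. S is the centroid of triangle DGB ⇒ S = (1/3, 1/3)
through D parallel to BK: direction (-2, -3); meets GS at Y = (-1/4, 5/8)
Y = G + t·(S−G) with t = 15/8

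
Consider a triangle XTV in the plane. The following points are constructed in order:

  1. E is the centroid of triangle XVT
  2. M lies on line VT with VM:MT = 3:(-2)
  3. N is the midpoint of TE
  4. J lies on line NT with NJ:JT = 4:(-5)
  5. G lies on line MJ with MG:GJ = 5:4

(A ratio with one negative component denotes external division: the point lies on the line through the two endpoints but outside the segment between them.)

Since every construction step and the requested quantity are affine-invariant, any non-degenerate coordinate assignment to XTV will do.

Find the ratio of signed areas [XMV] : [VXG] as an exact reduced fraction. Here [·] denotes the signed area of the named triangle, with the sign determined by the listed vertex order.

[XMV]:[VXG] = 81/26

Set X = (0, 0), T = (1, 0), V = (0, 1); any affine frame gives the same invariant.
1. E is the centroid of triangle XVT ⇒ E = (1/3, 1/3)
2. M lies on line VT with VM:MT = 3:(-2) ⇒ M = (3, -2)
3. N is the midpoint of TE ⇒ N = (2/3, 1/6)
4. J lies on line NT with NJ:JT = 4:(-5) ⇒ J = (-2/3, 5/6)
5. G lies on line MJ with MG:GJ = 5:4 ⇒ G = (26/27, -23/54)
2·[XMV] = 3, 2·[VXG] = 26/27
[XMV]:[VXG] = 3:26/27 = 81/26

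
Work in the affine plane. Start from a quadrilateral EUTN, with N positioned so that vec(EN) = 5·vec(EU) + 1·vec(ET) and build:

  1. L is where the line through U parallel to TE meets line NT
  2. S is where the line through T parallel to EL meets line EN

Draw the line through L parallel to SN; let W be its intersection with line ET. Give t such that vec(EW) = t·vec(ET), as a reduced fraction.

t = 4/5

Assign E = (0, 0), U = (1, 0), T = (0, 1), N = (5, 1) — the answer is frame-independent, so this choice is without loss of generality.
1. L is where the line through U parallel to TE meets line NT ⇒ L = (1, 1)
2. S is where the line through T parallel to EL meets line EN ⇒ S = (-5/4, -1/4)
through L parallel to SN: direction (25/4, 5/4); meets ET at W = (0, 4/5)
W = E + t·(T−E) with t = 4/5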